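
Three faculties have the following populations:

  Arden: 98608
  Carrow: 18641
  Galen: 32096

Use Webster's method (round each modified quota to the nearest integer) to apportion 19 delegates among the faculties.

Standard divisor 149345/19 ≈ 7860.263; standard quotas: Arden 12.545, Carrow 2.372, Galen 4.083.
Rounding to the nearest integer gives Arden 13, Carrow 2, Galen 4 — total 19, matching the house size, so no adjustment is needed.

Arden 13, Carrow 2, Galen 4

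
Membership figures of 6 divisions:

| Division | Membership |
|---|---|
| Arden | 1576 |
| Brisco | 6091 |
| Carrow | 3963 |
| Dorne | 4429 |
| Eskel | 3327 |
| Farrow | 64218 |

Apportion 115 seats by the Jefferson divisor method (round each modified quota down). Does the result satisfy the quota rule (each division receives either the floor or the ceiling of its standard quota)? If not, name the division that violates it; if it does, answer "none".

Farrow

Standard quotas: Arden 2.168, Brisco 8.378, Carrow 5.451, Dorne 6.092, Eskel 4.576, Farrow 88.334.
Jefferson allocation: Arden 2, Brisco 8, Carrow 5, Dorne 6, Eskel 4, Farrow 90.
Farrow has quota 88.334 (lower 88, upper 89) but receives 90 — outside the quota interval.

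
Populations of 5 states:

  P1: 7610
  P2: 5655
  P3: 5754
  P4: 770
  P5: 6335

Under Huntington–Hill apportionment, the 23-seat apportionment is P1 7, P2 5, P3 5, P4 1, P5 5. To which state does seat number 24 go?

Priority for the next seat is population ÷ (√(s·(s+1))).
Priorities: P1 1016.929, P2 1032.457, P3 1050.532, P4 544.472, P5 1156.607.
Highest priority: P5.

P5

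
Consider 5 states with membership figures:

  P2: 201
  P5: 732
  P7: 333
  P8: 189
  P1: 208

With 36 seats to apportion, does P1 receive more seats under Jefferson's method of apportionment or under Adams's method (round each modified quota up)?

Jefferson: P2 4, P5 17, P7 7, P8 4, P1 4.
Adams: P2 5, P5 15, P7 7, P8 4, P1 5.
P1 gets 4 under Jefferson and 5 under Adams.

Adams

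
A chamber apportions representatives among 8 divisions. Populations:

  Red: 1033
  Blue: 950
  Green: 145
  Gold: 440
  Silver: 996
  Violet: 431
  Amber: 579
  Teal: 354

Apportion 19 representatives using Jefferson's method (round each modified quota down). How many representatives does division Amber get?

2

Standard divisor 4928/19 ≈ 259.368; standard quotas: Red 3.983, Blue 3.663, Green 0.559, Gold 1.696, Silver 3.840, Violet 1.662, Amber 2.232, Teal 1.365.
Rounding down gives 3, 3, 0, 1, 3, 1, 2, 1 = 14 seats, so the divisor must be adjusted.
With modified divisor 210: modified quotas Red 4.919, Blue 4.524, Green 0.690, Gold 2.095, Silver 4.743, Violet 2.052, Amber 2.757, Teal 1.686.
Rounding down: Red 4, Blue 4, Green 0, Gold 2, Silver 4, Violet 2, Amber 2, Teal 1 (total 19).
Amber receives 2.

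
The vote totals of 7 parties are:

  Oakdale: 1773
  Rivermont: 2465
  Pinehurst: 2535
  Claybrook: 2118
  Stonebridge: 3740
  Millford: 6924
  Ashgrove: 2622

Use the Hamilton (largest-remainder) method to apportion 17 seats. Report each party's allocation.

Oakdale 1, Rivermont 2, Pinehurst 2, Claybrook 2, Stonebridge 3, Millford 5, Ashgrove 2

Standard divisor: 22177 ÷ 17 ≈ 1304.529.
Standard quotas: Oakdale 1.3591, Rivermont 1.8896, Pinehurst 1.9432, Claybrook 1.6236, Stonebridge 2.8669, Millford 5.3077, Ashgrove 2.0099.
Lower quotas: Oakdale 1, Rivermont 1, Pinehurst 1, Claybrook 1, Stonebridge 2, Millford 5, Ashgrove 2 (sum 13, leaving 4 seats).
Remainders in descending order: Pinehurst 0.9432, Rivermont 0.8896, Stonebridge 0.8669, Claybrook 0.6236, Oakdale 0.3591, Millford 0.3077, Ashgrove 0.0099.
Largest remainders: Pinehurst, Rivermont, Stonebridge, Claybrook receive the extra seats.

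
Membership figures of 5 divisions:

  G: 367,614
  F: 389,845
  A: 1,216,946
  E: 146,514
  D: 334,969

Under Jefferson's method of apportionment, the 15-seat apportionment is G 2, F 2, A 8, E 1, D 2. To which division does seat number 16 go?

A

Priority for the next seat is population ÷ (current seats + 1).
Priorities: G 122538.000, F 129948.333, A 135216.222, E 73257.000, D 111656.333.
Highest priority: A.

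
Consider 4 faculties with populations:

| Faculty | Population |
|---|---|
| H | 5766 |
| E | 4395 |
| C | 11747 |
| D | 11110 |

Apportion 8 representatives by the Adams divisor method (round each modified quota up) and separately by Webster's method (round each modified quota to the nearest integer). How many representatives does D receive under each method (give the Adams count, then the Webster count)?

2 and 3

Adams: H 2, E 1, C 3, D 2.
Webster: H 1, E 1, C 3, D 3.
D gets 2 under Adams and 3 under Webster.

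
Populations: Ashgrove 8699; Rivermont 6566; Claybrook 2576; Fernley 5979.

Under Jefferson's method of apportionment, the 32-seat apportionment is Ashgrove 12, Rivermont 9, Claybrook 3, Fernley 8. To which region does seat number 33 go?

Priority for the next seat is population ÷ (current seats + 1).
Priorities: Ashgrove 669.154, Rivermont 656.600, Claybrook 644.000, Fernley 664.333.
Highest priority: Ashgrove.

Ashgrove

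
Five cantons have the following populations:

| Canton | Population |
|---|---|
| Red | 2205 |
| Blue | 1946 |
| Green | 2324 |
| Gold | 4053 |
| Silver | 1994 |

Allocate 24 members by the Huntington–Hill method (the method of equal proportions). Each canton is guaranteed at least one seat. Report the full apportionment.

Red 4, Blue 4, Green 4, Gold 8, Silver 4

With divisor 531: modified quotas Red 4.153, Blue 3.665, Green 4.377, Gold 7.633, Silver 3.755.
Geometric-mean thresholds: Red √(4·5)=4.472, Blue √(3·4)=3.464, Green √(4·5)=4.472, Gold √(7·8)=7.483, Silver √(3·4)=3.464.
Each quota rounded against its threshold gives Red 4, Blue 4, Green 4, Gold 8, Silver 4 (total 24).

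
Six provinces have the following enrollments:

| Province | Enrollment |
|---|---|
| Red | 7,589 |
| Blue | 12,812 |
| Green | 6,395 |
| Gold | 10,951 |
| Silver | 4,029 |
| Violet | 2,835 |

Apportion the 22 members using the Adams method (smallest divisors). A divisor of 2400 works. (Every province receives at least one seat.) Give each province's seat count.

With modified divisor 2400: modified quotas Red 3.162, Blue 5.338, Green 2.665, Gold 4.563, Silver 1.679, Violet 1.181.
Rounding up: Red 4, Blue 6, Green 3, Gold 5, Silver 2, Violet 2 (total 22).

Red 4, Blue 6, Green 3, Gold 5, Silver 2, Violet 2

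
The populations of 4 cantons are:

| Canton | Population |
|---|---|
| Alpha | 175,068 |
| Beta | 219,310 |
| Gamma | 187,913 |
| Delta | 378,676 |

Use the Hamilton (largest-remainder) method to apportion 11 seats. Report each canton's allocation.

Alpha=2, Beta=3, Gamma=2, Delta=4

Standard divisor: 960967 ÷ 11 ≈ 87360.636.
Standard quotas: Alpha 2.0040, Beta 2.5104, Gamma 2.1510, Delta 4.3346.
Lower quotas: Alpha 2, Beta 2, Gamma 2, Delta 4 (sum 10, leaving 1 seat).
Remainders in descending order: Beta 0.5104, Delta 0.3346, Gamma 0.1510, Alpha 0.0040.
The surplus seat goes to Beta.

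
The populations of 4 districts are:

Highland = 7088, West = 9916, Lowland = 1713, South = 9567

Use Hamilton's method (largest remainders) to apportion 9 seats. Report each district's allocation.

Total 28284; standard divisor 28284/9 ≈ 3142.667.
Standard quotas: Highland 2.2554, West 3.1553, Lowland 0.5451, South 3.0442.
Lower quotas: Highland 2, West 3, Lowland 0, South 3 (sum 8, leaving 1 seat).
Remainders in descending order: Lowland 0.5451, Highland 0.2554, West 0.1553, South 0.0442.
The surplus seat goes to Lowland.

Highland 2; West 3; Lowland 1; South 3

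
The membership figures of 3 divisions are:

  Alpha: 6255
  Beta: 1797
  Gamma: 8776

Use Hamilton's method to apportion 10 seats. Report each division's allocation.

The standard divisor is 16828/10 ≈ 1682.8.
Standard quotas: Alpha 3.7170, Beta 1.0679, Gamma 5.2151.
Lower quotas: Alpha 3, Beta 1, Gamma 5 (sum 9, leaving 1 seat).
Remainders in descending order: Alpha 0.7170, Gamma 0.2151, Beta 0.0679.
The surplus seat goes to Alpha.

Alpha 4; Beta 1; Gamma 5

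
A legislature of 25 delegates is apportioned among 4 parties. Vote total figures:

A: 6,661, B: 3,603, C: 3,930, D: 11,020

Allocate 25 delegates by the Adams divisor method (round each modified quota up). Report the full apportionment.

Standard divisor 25214/25 ≈ 1008.56; standard quotas: A 6.604, B 3.572, C 3.897, D 10.926.
Rounding up gives 7, 4, 4, 11 = 26 seats, so the divisor must be adjusted.
With modified divisor 1106: modified quotas A 6.023, B 3.258, C 3.553, D 9.964.
Rounding up: A 7, B 4, C 4, D 10 (total 25).

A=7, B=4, C=4, D=10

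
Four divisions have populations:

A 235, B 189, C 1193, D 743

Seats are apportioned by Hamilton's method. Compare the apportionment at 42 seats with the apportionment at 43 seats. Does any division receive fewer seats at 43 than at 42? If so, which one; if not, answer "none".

At 42 seats: A 4, B 4, C 21, D 13.
At 43 seats: A 4, B 3, C 22, D 14.
B drops from 4 to 3.

B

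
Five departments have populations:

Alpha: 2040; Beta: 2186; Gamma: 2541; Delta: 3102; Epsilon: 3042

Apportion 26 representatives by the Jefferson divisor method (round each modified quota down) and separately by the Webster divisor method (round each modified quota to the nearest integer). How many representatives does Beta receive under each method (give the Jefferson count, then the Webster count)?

Jefferson: Alpha 4, Beta 4, Gamma 5, Delta 7, Epsilon 6.
Webster: Alpha 4, Beta 5, Gamma 5, Delta 6, Epsilon 6.
Beta gets 4 under Jefferson and 5 under Webster.

4 and 5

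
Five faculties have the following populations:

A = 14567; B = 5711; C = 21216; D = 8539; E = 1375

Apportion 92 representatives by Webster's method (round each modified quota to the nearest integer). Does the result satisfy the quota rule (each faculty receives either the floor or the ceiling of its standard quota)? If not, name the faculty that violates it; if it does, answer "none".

C

Standard quotas: A 26.069, B 10.220, C 37.968, D 15.281, E 2.461.
Webster allocation: A 26, B 10, C 39, D 15, E 2.
C has quota 37.968 (lower 37, upper 38) but receives 39 — outside the quota interval.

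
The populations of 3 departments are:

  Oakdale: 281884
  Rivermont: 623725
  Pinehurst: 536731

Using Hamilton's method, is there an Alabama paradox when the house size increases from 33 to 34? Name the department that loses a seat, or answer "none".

Oakdale

At 33 seats: Oakdale 7, Rivermont 14, Pinehurst 12.
At 34 seats: Oakdale 6, Rivermont 15, Pinehurst 13.
Oakdale drops from 7 to 6.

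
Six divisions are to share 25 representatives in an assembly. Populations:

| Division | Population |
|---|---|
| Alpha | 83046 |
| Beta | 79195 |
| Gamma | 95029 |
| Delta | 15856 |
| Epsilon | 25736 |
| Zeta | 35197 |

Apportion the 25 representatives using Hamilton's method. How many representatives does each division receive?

Alpha 6, Beta 6, Gamma 7, Delta 1, Epsilon 2, Zeta 3

Total 334059; standard divisor 334059/25 ≈ 13362.36.
Standard quotas: Alpha 6.2149, Beta 5.9267, Gamma 7.1117, Delta 1.1866, Epsilon 1.9260, Zeta 2.6340.
Lower quotas: Alpha 6, Beta 5, Gamma 7, Delta 1, Epsilon 1, Zeta 2 (sum 22, leaving 3 seats).
Remainders in descending order: Beta 0.9267, Epsilon 0.9260, Zeta 0.6340, Alpha 0.2149, Delta 0.1866, Gamma 0.1117.
Largest remainders: Beta, Epsilon, Zeta receive the extra seats.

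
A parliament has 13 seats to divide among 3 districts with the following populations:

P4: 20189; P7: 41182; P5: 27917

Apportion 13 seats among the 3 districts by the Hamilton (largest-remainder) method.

Total 89288; standard divisor 89288/13 ≈ 6868.308.
Standard quotas: P4 2.9394, P7 5.9959, P5 4.0646.
Lower quotas: P4 2, P7 5, P5 4 (sum 11, leaving 2 seats).
Remainders in descending order: P7 0.9959, P4 0.9394, P5 0.0646.
Largest remainders: P7, P4 receive the extra seats.

P4 3, P7 6, P5 4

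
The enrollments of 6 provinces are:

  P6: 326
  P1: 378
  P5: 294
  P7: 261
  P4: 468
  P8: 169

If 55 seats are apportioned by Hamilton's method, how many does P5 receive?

8

The standard divisor is 1896/55 ≈ 34.473.
Standard quotas: P6 9.457, P1 10.965, P5 8.528, P7 7.571, P4 13.576, P8 4.902.
Lower quotas: P6 9, P1 10, P5 8, P7 7, P4 13, P8 4 (sum 51, leaving 4 seats).
Remainders in descending order: P1 0.965, P8 0.902, P4 0.576, P7 0.571, P5 0.528, P6 0.457.
Largest remainders: P1, P8, P4, P7 receive the extra seats.
P5 receives 8.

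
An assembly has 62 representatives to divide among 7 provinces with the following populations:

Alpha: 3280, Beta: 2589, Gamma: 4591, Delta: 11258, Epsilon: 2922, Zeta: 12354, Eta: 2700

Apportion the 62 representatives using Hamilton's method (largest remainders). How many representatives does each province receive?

Alpha 5; Beta 4; Gamma 7; Delta 18; Epsilon 5; Zeta 19; Eta 4

Standard divisor: 39694 ÷ 62 ≈ 640.226.
Standard quotas: Alpha 5.1232, Beta 4.0439, Gamma 7.1709, Delta 17.5844, Epsilon 4.5640, Zeta 19.2963, Eta 4.2173.
Lower quotas: Alpha 5, Beta 4, Gamma 7, Delta 17, Epsilon 4, Zeta 19, Eta 4 (sum 60, leaving 2 seats).
Remainders in descending order: Delta 0.5844, Epsilon 0.5640, Zeta 0.2963, Eta 0.2173, Gamma 0.1709, Alpha 0.1232, Beta 0.0439.
Largest remainders: Delta, Epsilon receive the extra seats.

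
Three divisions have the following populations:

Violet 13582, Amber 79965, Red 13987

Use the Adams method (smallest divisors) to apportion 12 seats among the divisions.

Violet: 2, Amber: 8, Red: 2

Standard divisor 107534/12 ≈ 8961.167; standard quotas: Violet 1.516, Amber 8.924, Red 1.561.
Rounding up gives 2, 9, 2 = 13 seats, so the divisor must be adjusted.
With modified divisor 10700: modified quotas Violet 1.269, Amber 7.473, Red 1.307.
Rounding up: Violet 2, Amber 8, Red 2 (total 12).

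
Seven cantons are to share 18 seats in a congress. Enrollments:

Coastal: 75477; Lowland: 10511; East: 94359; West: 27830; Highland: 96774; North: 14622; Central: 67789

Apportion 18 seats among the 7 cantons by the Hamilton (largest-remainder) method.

Coastal=4, Lowland=0, East=4, West=1, Highland=5, North=1, Central=3

Standard divisor: 387362 ÷ 18 ≈ 21520.111.
Standard quotas: Coastal 3.5073, Lowland 0.4884, East 4.3847, West 1.2932, Highland 4.4969, North 0.6795, Central 3.1500.
Lower quotas: Coastal 3, Lowland 0, East 4, West 1, Highland 4, North 0, Central 3 (sum 15, leaving 3 seats).
Remainders in descending order: North 0.6795, Coastal 0.5073, Highland 0.4969, Lowland 0.4884, East 0.3847, West 0.2932, Central 0.1500.
Largest remainders: North, Coastal, Highland receive the extra seats.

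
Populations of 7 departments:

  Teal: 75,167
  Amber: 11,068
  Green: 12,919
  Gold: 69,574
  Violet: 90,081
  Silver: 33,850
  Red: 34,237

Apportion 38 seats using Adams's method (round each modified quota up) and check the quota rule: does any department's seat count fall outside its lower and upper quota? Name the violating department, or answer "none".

none

Standard quotas: Teal 8.738, Amber 1.287, Green 1.502, Gold 8.088, Violet 10.471, Silver 3.935, Red 3.980.
Adams allocation: Teal 8, Amber 2, Green 2, Gold 8, Violet 10, Silver 4, Red 4.
Every allocation lies between the lower and upper quota.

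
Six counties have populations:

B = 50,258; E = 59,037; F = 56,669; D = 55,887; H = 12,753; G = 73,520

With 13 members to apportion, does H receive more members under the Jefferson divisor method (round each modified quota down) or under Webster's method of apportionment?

Webster

Jefferson: B 2, E 3, F 3, D 2, H 0, G 3.
Webster: B 2, E 3, F 2, D 2, H 1, G 3.
H gets 0 under Jefferson and 1 under Webster.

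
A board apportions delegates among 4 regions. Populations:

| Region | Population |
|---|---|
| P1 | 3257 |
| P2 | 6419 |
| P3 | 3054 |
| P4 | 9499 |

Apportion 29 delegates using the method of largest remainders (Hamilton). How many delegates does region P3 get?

Standard divisor: 22229 ÷ 29 ≈ 766.517.
Standard quotas: P1 4.2491, P2 8.3742, P3 3.9843, P4 12.3924.
Lower quotas: P1 4, P2 8, P3 3, P4 12 (sum 27, leaving 2 seats).
Remainders in descending order: P3 0.9843, P4 0.3924, P2 0.3742, P1 0.2491.
Largest remainders: P3, P4 receive the extra seats.
P3 receives 4.

4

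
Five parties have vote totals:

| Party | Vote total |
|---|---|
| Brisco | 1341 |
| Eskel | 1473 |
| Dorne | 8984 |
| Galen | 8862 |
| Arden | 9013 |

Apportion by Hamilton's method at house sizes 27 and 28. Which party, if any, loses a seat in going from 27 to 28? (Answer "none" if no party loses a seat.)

Eskel

At 27 seats: Brisco 1, Eskel 2, Dorne 8, Galen 8, Arden 8.
At 28 seats: Brisco 1, Eskel 1, Dorne 9, Galen 8, Arden 9.
Eskel drops from 2 to 1.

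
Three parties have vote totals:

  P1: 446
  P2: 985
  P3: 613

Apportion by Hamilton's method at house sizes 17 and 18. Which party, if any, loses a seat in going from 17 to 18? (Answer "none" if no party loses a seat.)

none

At 17 seats: P1 4, P2 8, P3 5.
At 18 seats: P1 4, P2 9, P3 5.
No party's allocation decreased.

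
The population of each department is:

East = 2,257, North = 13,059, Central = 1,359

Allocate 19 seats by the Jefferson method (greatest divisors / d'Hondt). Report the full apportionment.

Standard divisor 16675/19 ≈ 877.632; standard quotas: East 2.572, North 14.880, Central 1.548.
Rounding down gives 2, 14, 1 = 17 seats, so the divisor must be adjusted.
With modified divisor 800: modified quotas East 2.821, North 16.324, Central 1.699.
Rounding down: East 2, North 16, Central 1 (total 19).

East 2; North 16; Central 1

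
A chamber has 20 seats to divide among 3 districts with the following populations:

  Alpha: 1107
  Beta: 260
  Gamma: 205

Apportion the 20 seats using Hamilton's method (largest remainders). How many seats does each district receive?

Standard divisor: 1572 ÷ 20 ≈ 78.6.
Standard quotas: Alpha 14.084, Beta 3.308, Gamma 2.608.
Lower quotas: Alpha 14, Beta 3, Gamma 2 (sum 19, leaving 1 seat).
Remainders in descending order: Gamma 0.608, Beta 0.308, Alpha 0.084.
The surplus seat goes to Gamma.

Alpha=14, Beta=3, Gamma=3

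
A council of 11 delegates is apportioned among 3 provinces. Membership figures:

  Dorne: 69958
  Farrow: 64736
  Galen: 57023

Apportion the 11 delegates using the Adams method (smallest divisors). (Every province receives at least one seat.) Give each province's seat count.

Dorne=4; Farrow=4; Galen=3

Standard divisor 191717/11 ≈ 17428.818; standard quotas: Dorne 4.014, Farrow 3.714, Galen 3.272.
Rounding up gives 5, 4, 4 = 13 seats, so the divisor must be adjusted.
With modified divisor 20300: modified quotas Dorne 3.446, Farrow 3.189, Galen 2.809.
Rounding up: Dorne 4, Farrow 4, Galen 3 (total 11).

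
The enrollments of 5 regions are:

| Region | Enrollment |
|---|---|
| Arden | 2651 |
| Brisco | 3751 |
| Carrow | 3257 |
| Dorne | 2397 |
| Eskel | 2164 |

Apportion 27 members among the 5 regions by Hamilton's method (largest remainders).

Arden 5, Brisco 7, Carrow 6, Dorne 5, Eskel 4

Standard divisor: 14220 ÷ 27 ≈ 526.667.
Standard quotas: Arden 5.034, Brisco 7.122, Carrow 6.184, Dorne 4.551, Eskel 4.109.
Lower quotas: Arden 5, Brisco 7, Carrow 6, Dorne 4, Eskel 4 (sum 26, leaving 1 seat).
Remainders in descending order: Dorne 0.551, Carrow 0.184, Brisco 0.122, Eskel 0.109, Arden 0.034.
Largest remainder: Dorne receives the extra seat.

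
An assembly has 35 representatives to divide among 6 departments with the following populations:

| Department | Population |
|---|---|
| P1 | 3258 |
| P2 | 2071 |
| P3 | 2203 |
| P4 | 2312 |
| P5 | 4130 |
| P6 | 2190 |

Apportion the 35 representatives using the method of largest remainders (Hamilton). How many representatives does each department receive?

P1: 7, P2: 4, P3: 5, P4: 5, P5: 9, P6: 5

The standard divisor is 16164/35 ≈ 461.829.
Standard quotas: P1 7.055, P2 4.484, P3 4.770, P4 5.006, P5 8.943, P6 4.742.
Lower quotas: P1 7, P2 4, P3 4, P4 5, P5 8, P6 4 (sum 32, leaving 3 seats).
Remainders in descending order: P5 0.943, P3 0.770, P6 0.742, P2 0.484, P1 0.055, P4 0.006.
The surplus seats go to P5, P3, P6.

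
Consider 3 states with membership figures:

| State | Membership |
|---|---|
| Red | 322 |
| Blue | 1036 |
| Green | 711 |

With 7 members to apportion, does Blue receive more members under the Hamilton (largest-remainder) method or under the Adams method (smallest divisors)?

Hamilton: Red 1, Blue 4, Green 2.
Adams: Red 1, Blue 3, Green 3.
Blue gets 4 under Hamilton and 3 under Adams.

Hamilton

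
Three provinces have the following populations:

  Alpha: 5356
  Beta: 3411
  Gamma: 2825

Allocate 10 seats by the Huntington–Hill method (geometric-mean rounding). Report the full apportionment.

With divisor 1175: modified quotas Alpha 4.558, Beta 2.903, Gamma 2.404.
Geometric-mean thresholds: Alpha √(4·5)=4.472, Beta √(2·3)=2.449, Gamma √(2·3)=2.449.
Each quota rounded against its threshold gives Alpha 5, Beta 3, Gamma 2 (total 10).

Alpha 5, Beta 3, Gamma 2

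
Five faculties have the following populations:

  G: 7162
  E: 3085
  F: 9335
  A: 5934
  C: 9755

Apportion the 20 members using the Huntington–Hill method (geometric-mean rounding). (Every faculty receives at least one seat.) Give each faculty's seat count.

G 4, E 2, F 5, A 3, C 6

With divisor 1747: modified quotas G 4.100, E 1.766, F 5.343, A 3.397, C 5.584.
Geometric-mean thresholds: G √(4·5)=4.472, E √(1·2)=1.414, F √(5·6)=5.477, A √(3·4)=3.464, C √(5·6)=5.477.
Each quota rounded against its threshold gives G 4, E 2, F 5, A 3, C 6 (total 20).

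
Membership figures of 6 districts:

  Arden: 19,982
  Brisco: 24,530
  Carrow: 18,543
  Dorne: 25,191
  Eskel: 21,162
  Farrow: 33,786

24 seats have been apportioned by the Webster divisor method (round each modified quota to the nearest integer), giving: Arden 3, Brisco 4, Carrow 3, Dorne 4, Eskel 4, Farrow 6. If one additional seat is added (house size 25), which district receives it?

Arden

Priority for the next seat is population ÷ (current seats + 0.5).
Priorities: Arden 5709.143, Brisco 5451.111, Carrow 5298.000, Dorne 5598.000, Eskel 4702.667, Farrow 5197.846.
Highest priority: Arden.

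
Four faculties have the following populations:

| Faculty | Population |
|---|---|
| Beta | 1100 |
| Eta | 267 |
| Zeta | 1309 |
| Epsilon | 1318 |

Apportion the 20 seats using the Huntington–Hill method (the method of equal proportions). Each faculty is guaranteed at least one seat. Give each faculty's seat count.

Beta: 5, Eta: 1, Zeta: 7, Epsilon: 7

With divisor 201: modified quotas Beta 5.473, Eta 1.328, Zeta 6.512, Epsilon 6.557.
Geometric-mean thresholds: Beta √(5·6)=5.477, Eta √(1·2)=1.414, Zeta √(6·7)=6.481, Epsilon √(6·7)=6.481.
Each quota rounded against its threshold gives Beta 5, Eta 1, Zeta 7, Epsilon 7 (total 20).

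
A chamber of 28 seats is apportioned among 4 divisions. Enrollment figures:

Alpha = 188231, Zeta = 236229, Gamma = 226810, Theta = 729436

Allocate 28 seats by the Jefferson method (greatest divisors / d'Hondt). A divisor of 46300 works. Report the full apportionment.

With modified divisor 46300: modified quotas Alpha 4.065, Zeta 5.102, Gamma 4.899, Theta 15.755.
Rounding down: Alpha 4, Zeta 5, Gamma 4, Theta 15 (total 28).

Alpha 4; Zeta 5; Gamma 4; Theta 15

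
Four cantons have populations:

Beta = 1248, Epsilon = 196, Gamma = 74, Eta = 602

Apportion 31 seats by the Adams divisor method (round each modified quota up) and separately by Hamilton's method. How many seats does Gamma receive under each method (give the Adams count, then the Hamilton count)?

2 and 1

Adams: Beta 17, Epsilon 3, Gamma 2, Eta 9.
Hamilton: Beta 18, Epsilon 3, Gamma 1, Eta 9.
Gamma gets 2 under Adams and 1 under Hamilton.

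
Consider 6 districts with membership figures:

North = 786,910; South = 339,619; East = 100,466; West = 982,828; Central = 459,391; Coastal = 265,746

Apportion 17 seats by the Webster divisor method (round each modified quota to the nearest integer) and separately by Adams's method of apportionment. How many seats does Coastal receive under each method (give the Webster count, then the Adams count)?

Webster: North 4, South 2, East 1, West 6, Central 3, Coastal 1.
Adams: North 4, South 2, East 1, West 5, Central 3, Coastal 2.
Coastal gets 1 under Webster and 2 under Adams.

1 and 2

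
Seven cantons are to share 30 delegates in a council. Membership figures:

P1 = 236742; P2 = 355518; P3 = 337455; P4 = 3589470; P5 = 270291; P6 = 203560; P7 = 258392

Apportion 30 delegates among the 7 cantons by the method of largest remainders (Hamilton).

Standard divisor: 5251428 ÷ 30 ≈ 175047.6.
Standard quotas: P1 1.3524, P2 2.0310, P3 1.9278, P4 20.5057, P5 1.5441, P6 1.1629, P7 1.4761.
Lower quotas: P1 1, P2 2, P3 1, P4 20, P5 1, P6 1, P7 1 (sum 27, leaving 3 seats).
Remainders in descending order: P3 0.9278, P5 0.5441, P4 0.5057, P7 0.4761, P1 0.3524, P6 0.1629, P2 0.0310.
The surplus seats go to P3, P5, P4.

P1=1, P2=2, P3=2, P4=21, P5=2, P6=1, P7=1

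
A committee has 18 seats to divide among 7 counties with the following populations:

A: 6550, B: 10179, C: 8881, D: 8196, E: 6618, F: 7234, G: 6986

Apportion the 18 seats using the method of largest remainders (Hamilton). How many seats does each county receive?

A: 2, B: 3, C: 3, D: 3, E: 2, F: 3, G: 2

Standard divisor: 54644 ÷ 18 ≈ 3035.778.
Standard quotas: A 2.1576, B 3.3530, C 2.9254, D 2.6998, E 2.1800, F 2.3829, G 2.3012.
Lower quotas: A 2, B 3, C 2, D 2, E 2, F 2, G 2 (sum 15, leaving 3 seats).
Remainders in descending order: C 0.9254, D 0.6998, F 0.3829, B 0.3530, G 0.3012, E 0.1800, A 0.1576.
The surplus seats go to C, D, F.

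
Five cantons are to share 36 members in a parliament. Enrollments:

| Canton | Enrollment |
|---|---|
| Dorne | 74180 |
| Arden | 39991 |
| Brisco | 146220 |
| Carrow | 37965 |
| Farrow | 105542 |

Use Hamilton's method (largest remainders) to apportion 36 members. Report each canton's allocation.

Dorne 7, Arden 4, Brisco 13, Carrow 3, Farrow 9

The standard divisor is 403898/36 ≈ 11219.389.
Standard quotas: Dorne 6.6118, Arden 3.5645, Brisco 13.0328, Carrow 3.3839, Farrow 9.4071.
Lower quotas: Dorne 6, Arden 3, Brisco 13, Carrow 3, Farrow 9 (sum 34, leaving 2 seats).
Remainders in descending order: Dorne 0.6118, Arden 0.5645, Farrow 0.4071, Carrow 0.3839, Brisco 0.0328.
Largest remainders: Dorne, Arden receive the extra seats.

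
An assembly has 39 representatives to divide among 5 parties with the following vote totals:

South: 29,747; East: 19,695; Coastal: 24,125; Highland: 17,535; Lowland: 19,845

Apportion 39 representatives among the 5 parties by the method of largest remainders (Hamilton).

Total 110947; standard divisor 110947/39 ≈ 2844.795.
Standard quotas: South 10.4566, East 6.9232, Coastal 8.4804, Highland 6.1639, Lowland 6.9759.
Lower quotas: South 10, East 6, Coastal 8, Highland 6, Lowland 6 (sum 36, leaving 3 seats).
Remainders in descending order: Lowland 0.9759, East 0.9232, Coastal 0.4804, South 0.4566, Highland 0.1639.
The surplus seats go to Lowland, East, Coastal.

South=10; East=7; Coastal=9; Highland=6; Lowland=7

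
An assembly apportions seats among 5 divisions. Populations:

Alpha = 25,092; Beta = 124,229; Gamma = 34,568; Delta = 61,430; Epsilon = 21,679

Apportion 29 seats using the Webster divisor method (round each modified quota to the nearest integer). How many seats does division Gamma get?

4

Standard divisor 266998/29 ≈ 9206.828; standard quotas: Alpha 2.725, Beta 13.493, Gamma 3.755, Delta 6.672, Epsilon 2.355.
Rounding to the nearest integer gives Alpha 3, Beta 13, Gamma 4, Delta 7, Epsilon 2 — total 29, matching the house size, so no adjustment is needed.
Gamma receives 4.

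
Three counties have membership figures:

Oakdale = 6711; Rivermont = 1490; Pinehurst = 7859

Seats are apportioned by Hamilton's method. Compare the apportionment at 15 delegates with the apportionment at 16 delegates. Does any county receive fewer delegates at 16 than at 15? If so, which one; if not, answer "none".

Rivermont

At 15 seats: Oakdale 6, Rivermont 2, Pinehurst 7.
At 16 seats: Oakdale 7, Rivermont 1, Pinehurst 8.
Rivermont drops from 2 to 1.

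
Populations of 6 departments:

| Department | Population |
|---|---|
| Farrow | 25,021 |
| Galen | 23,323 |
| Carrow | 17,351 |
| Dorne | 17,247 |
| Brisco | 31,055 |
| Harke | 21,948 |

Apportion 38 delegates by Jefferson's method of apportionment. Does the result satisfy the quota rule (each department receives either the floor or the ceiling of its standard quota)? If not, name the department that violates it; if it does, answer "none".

none

Standard quotas: Farrow 6.994, Galen 6.519, Carrow 4.850, Dorne 4.821, Brisco 8.681, Harke 6.135.
Jefferson allocation: Farrow 7, Galen 6, Carrow 5, Dorne 5, Brisco 9, Harke 6.
Every allocation lies between the lower and upper quota.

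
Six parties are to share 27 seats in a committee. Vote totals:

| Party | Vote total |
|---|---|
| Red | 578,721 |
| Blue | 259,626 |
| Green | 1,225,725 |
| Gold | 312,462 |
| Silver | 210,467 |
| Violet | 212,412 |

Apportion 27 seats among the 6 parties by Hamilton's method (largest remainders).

Red 6; Blue 2; Green 12; Gold 3; Silver 2; Violet 2

Total 2799413; standard divisor 2799413/27 ≈ 103681.963.
Standard quotas: Red 5.5817, Blue 2.5041, Green 11.8220, Gold 3.0137, Silver 2.0299, Violet 2.0487.
Lower quotas: Red 5, Blue 2, Green 11, Gold 3, Silver 2, Violet 2 (sum 25, leaving 2 seats).
Remainders in descending order: Green 0.8220, Red 0.5817, Blue 0.5041, Violet 0.0487, Silver 0.0299, Gold 0.0137.
The surplus seats go to Green, Red.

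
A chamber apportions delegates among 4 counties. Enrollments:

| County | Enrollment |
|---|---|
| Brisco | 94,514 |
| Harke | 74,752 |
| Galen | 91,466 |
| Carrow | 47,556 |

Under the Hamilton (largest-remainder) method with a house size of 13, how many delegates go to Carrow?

The standard divisor is 308288/13 ≈ 23714.462.
Standard quotas: Brisco 3.9855, Harke 3.1522, Galen 3.8570, Carrow 2.0054.
Lower quotas: Brisco 3, Harke 3, Galen 3, Carrow 2 (sum 11, leaving 2 seats).
Remainders in descending order: Brisco 0.9855, Galen 0.8570, Harke 0.1522, Carrow 0.0054.
The surplus seats go to Brisco, Galen.
Carrow receives 2.

2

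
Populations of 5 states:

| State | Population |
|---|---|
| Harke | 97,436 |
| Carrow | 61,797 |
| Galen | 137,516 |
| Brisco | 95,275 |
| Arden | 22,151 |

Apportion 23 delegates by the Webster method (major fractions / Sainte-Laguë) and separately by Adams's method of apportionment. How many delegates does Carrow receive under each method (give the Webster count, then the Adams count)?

3 and 4

Webster: Harke 6, Carrow 3, Galen 8, Brisco 5, Arden 1.
Adams: Harke 5, Carrow 4, Galen 7, Brisco 5, Arden 2.
Carrow gets 3 under Webster and 4 under Adams.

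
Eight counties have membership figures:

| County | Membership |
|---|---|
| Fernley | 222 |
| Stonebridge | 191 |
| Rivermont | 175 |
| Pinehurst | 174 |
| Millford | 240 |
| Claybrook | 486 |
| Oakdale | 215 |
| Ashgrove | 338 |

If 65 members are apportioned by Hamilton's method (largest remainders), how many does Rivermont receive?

6

The standard divisor is 2041/65 ≈ 31.4.
Standard quotas: Fernley 7.070, Stonebridge 6.083, Rivermont 5.573, Pinehurst 5.541, Millford 7.643, Claybrook 15.478, Oakdale 6.847, Ashgrove 10.764.
Lower quotas: Fernley 7, Stonebridge 6, Rivermont 5, Pinehurst 5, Millford 7, Claybrook 15, Oakdale 6, Ashgrove 10 (sum 61, leaving 4 seats).
Remainders in descending order: Oakdale 0.847, Ashgrove 0.764, Millford 0.643, Rivermont 0.573, Pinehurst 0.541, Claybrook 0.478, Stonebridge 0.083, Fernley 0.070.
Largest remainders: Oakdale, Ashgrove, Millford, Rivermont receive the extra seats.
Rivermont receives 6.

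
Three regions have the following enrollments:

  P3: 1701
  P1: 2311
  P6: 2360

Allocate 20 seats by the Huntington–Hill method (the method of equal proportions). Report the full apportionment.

P3=5, P1=7, P6=8

With divisor 313: modified quotas P3 5.435, P1 7.383, P6 7.540.
Geometric-mean thresholds: P3 √(5·6)=5.477, P1 √(7·8)=7.483, P6 √(7·8)=7.483.
Each quota rounded against its threshold gives P3 5, P1 7, P6 8 (total 20).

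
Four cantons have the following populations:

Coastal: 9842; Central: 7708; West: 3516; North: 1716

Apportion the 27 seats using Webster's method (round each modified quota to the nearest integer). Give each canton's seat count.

Standard divisor 22782/27 ≈ 843.778; standard quotas: Coastal 11.664, Central 9.135, West 4.167, North 2.034.
Rounding to the nearest integer gives Coastal 12, Central 9, West 4, North 2 — total 27, matching the house size, so no adjustment is needed.

Coastal 12; Central 9; West 4; North 2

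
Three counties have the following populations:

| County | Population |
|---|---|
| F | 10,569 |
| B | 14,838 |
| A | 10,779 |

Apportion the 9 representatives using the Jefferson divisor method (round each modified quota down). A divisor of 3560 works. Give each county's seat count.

With modified divisor 3560: modified quotas F 2.969, B 4.168, A 3.028.
Rounding down: F 2, B 4, A 3 (total 9).

F: 2, B: 4, A: 3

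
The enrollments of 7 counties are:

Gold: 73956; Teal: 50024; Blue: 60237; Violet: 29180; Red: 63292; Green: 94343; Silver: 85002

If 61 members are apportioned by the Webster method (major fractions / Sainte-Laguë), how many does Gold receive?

Standard divisor 456034/61 ≈ 7475.967; standard quotas: Gold 9.892, Teal 6.691, Blue 8.057, Violet 3.903, Red 8.466, Green 12.620, Silver 11.370.
Rounding to the nearest integer gives Gold 10, Teal 7, Blue 8, Violet 4, Red 8, Green 13, Silver 11 — total 61, matching the house size, so no adjustment is needed.
Gold receives 10.

10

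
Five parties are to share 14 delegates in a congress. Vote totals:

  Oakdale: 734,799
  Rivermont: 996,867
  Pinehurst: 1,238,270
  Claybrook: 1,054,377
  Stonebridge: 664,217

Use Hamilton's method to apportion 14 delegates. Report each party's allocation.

Oakdale: 2, Rivermont: 3, Pinehurst: 4, Claybrook: 3, Stonebridge: 2

Standard divisor: 4688530 ÷ 14 = 334895.
Standard quotas: Oakdale 2.1941, Rivermont 2.9767, Pinehurst 3.6975, Claybrook 3.1484, Stonebridge 1.9834.
Lower quotas: Oakdale 2, Rivermont 2, Pinehurst 3, Claybrook 3, Stonebridge 1 (sum 11, leaving 3 seats).
Remainders in descending order: Stonebridge 0.9834, Rivermont 0.9767, Pinehurst 0.6975, Oakdale 0.1941, Claybrook 0.1484.
Largest remainders: Stonebridge, Rivermont, Pinehurst receive the extra seats.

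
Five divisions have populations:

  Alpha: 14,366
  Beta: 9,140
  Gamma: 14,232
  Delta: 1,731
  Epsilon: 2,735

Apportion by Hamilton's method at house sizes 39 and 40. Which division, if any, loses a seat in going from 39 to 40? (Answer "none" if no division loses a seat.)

Epsilon

At 39 seats: Alpha 13, Beta 8, Gamma 13, Delta 2, Epsilon 3.
At 40 seats: Alpha 14, Beta 9, Gamma 13, Delta 2, Epsilon 2.
Epsilon drops from 3 to 2.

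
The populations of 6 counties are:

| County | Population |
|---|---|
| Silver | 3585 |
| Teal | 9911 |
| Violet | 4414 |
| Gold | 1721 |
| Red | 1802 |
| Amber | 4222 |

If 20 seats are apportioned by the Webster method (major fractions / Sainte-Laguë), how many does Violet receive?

Standard divisor 25655/20 ≈ 1282.75; standard quotas: Silver 2.795, Teal 7.726, Violet 3.441, Gold 1.342, Red 1.405, Amber 3.291.
Rounding to the nearest integer gives 3, 8, 3, 1, 1, 3 = 19 seats, so the divisor must be adjusted.
With modified divisor 1230: modified quotas Silver 2.915, Teal 8.058, Violet 3.589, Gold 1.399, Red 1.465, Amber 3.433.
Rounding to the nearest integer: Silver 3, Teal 8, Violet 4, Gold 1, Red 1, Amber 3 (total 20).
Violet receives 4.

4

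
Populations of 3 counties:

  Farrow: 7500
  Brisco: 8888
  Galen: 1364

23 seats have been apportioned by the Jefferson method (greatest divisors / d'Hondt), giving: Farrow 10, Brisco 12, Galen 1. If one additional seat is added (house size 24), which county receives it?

Priority for the next seat is population ÷ (current seats + 1).
Priorities: Farrow 681.818, Brisco 683.692, Galen 682.000.
Highest priority: Brisco.

Brisco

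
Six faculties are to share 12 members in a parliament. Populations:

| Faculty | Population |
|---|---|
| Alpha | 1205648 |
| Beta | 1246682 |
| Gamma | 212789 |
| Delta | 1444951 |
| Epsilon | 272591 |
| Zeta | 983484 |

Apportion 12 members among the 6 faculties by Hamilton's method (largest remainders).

The standard divisor is 5366145/12 ≈ 447178.75.
Standard quotas: Alpha 2.6961, Beta 2.7879, Gamma 0.4758, Delta 3.2313, Epsilon 0.6096, Zeta 2.1993.
Lower quotas: Alpha 2, Beta 2, Gamma 0, Delta 3, Epsilon 0, Zeta 2 (sum 9, leaving 3 seats).
Remainders in descending order: Beta 0.7879, Alpha 0.6961, Epsilon 0.6096, Gamma 0.4758, Delta 0.2313, Zeta 0.1993.
Largest remainders: Beta, Alpha, Epsilon receive the extra seats.

Alpha 3; Beta 3; Gamma 0; Delta 3; Epsilon 1; Zeta 2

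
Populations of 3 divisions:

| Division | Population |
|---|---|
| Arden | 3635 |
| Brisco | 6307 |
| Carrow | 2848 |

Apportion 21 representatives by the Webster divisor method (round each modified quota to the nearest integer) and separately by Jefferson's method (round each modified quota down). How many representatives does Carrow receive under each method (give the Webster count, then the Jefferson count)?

Webster: Arden 6, Brisco 10, Carrow 5.
Jefferson: Arden 6, Brisco 11, Carrow 4.
Carrow gets 5 under Webster and 4 under Jefferson.

5 and 4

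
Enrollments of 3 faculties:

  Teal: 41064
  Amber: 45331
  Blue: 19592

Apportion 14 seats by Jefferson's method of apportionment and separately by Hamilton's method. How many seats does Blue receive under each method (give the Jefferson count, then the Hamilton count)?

2 and 3

Jefferson: Teal 6, Amber 6, Blue 2.
Hamilton: Teal 5, Amber 6, Blue 3.
Blue gets 2 under Jefferson and 3 under Hamilton.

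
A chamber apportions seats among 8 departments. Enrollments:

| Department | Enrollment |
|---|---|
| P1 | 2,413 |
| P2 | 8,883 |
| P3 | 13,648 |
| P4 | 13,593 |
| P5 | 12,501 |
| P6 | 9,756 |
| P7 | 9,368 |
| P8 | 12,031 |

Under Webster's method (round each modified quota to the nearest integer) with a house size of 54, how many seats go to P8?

Standard divisor 82193/54 ≈ 1522.093; standard quotas: P1 1.585, P2 5.836, P3 8.967, P4 8.930, P5 8.213, P6 6.410, P7 6.155, P8 7.904.
Rounding to the nearest integer gives P1 2, P2 6, P3 9, P4 9, P5 8, P6 6, P7 6, P8 8 — total 54, matching the house size, so no adjustment is needed.
P8 receives 8.

8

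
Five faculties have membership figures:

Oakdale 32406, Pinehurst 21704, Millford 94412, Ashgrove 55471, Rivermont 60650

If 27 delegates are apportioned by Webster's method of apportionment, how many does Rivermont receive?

Standard divisor 264643/27 ≈ 9801.593; standard quotas: Oakdale 3.306, Pinehurst 2.214, Millford 9.632, Ashgrove 5.659, Rivermont 6.188.
Rounding to the nearest integer gives Oakdale 3, Pinehurst 2, Millford 10, Ashgrove 6, Rivermont 6 — total 27, matching the house size, so no adjustment is needed.
Rivermont receives 6.

6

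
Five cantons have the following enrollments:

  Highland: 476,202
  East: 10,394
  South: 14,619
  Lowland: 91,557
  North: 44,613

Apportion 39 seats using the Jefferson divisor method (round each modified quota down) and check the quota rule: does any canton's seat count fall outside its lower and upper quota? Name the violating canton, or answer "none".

Standard quotas: Highland 29.138, East 0.636, South 0.895, Lowland 5.602, North 2.730.
Jefferson allocation: Highland 31, East 0, South 0, Lowland 6, North 2.
Highland has quota 29.138 (lower 29, upper 30) but receives 31 — outside the quota interval.

Highland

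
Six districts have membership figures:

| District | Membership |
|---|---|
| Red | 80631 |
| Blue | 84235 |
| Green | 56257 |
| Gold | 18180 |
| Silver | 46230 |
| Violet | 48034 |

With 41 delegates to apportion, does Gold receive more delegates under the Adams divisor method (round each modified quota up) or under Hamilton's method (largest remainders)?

Adams: Red 9, Blue 10, Green 7, Gold 3, Silver 6, Violet 6.
Hamilton: Red 10, Blue 10, Green 7, Gold 2, Silver 6, Violet 6.
Gold gets 3 under Adams and 2 under Hamilton.

Adams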